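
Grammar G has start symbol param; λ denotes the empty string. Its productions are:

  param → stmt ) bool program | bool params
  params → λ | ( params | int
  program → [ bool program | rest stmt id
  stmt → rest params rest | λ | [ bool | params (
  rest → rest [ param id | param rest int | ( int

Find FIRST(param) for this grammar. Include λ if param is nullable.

From param → stmt ) bool program: stmt nullable, take FIRST(stmt) ∪ {)} = { (, ), [, bool, int }.
param → bool params contributes {bool}.
Union: FIRST(param) = { (, ), [, bool, int }.

{ (, ), [, bool, int }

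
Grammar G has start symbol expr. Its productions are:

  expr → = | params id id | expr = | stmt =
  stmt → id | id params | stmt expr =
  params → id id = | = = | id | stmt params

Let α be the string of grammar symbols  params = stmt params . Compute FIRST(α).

Add FIRST(params) = { =, id }; params is not nullable, stop.

{ =, id }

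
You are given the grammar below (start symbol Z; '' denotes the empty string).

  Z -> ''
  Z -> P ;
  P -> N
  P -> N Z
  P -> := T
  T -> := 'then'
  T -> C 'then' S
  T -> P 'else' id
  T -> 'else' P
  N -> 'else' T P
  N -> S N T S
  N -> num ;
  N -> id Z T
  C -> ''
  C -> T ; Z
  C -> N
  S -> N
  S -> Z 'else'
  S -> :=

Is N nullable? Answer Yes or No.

Nullable nonterminals: C, Z.
No production of N has an RHS whose symbols are all nullable, so N is not nullable.

No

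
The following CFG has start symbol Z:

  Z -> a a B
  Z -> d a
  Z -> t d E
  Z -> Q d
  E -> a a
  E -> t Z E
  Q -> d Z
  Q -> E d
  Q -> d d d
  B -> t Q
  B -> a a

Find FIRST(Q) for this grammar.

Q -> d Z contributes {d}.
From Q -> E d: add FIRST(E) = { a, t }.
Q -> d d d contributes {d}.
Union: FIRST(Q) = { a, d, t }.

{ a, d, t }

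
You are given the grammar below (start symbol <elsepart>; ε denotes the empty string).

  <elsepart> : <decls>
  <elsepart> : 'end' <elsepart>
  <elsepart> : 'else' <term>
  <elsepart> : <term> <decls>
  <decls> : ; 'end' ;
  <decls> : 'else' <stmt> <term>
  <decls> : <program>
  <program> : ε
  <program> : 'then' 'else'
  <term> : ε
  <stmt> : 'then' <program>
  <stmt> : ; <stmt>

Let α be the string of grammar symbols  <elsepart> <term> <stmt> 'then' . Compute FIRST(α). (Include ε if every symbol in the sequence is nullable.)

Add FIRST(<elsepart>)\{ε} = { 'else', 'end', 'then', ; }; <elsepart> is nullable, continue.
Add FIRST(<term>)\{ε} = {  }; <term> is nullable, continue.
Add FIRST(<stmt>) = { 'then', ; }; <stmt> is not nullable, stop.

{ 'else', 'end', 'then', ; }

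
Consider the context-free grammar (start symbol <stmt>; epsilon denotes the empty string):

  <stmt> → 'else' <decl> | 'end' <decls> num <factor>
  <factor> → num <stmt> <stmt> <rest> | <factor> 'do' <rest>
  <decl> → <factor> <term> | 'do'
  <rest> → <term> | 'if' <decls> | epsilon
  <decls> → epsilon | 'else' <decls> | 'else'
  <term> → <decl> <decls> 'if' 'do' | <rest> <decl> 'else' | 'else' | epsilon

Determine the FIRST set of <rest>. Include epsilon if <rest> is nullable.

{ 'do', 'else', 'if', num, epsilon }

From <rest> → <term>: add FIRST(<term>) = { 'do', 'else', 'if', num, epsilon } (including epsilon since <term> is nullable).
<rest> → 'if' <decls> contributes {'if'}.
<rest> → epsilon contributes epsilon.
Union: FIRST(<rest>) = { 'do', 'else', 'if', num, epsilon }.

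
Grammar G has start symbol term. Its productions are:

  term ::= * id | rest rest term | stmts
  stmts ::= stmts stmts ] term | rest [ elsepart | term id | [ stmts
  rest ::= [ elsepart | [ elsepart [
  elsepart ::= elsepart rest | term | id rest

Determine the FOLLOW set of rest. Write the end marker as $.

In term ::= rest rest term: add FIRST(rest term) = { [ }.
In term ::= rest rest term: add FIRST(term) = { *, [ }.
In stmts ::= rest [ elsepart: add FIRST([ elsepart) = { [ }.
In elsepart ::= elsepart rest: rest is at the end, add FOLLOW(elsepart) = { $, *, [, ], id }.
In elsepart ::= id rest: rest is at the end, add FOLLOW(elsepart) = { $, *, [, ], id }.
Union: FOLLOW(rest) = { $, *, [, ], id }.

{ $, *, [, ], id }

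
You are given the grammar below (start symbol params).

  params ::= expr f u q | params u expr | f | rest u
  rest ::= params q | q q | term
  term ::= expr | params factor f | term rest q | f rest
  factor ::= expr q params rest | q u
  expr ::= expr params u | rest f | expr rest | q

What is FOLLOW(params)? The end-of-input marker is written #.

params is the start symbol, so # ∈ FOLLOW(params).
In params ::= params u expr: add FIRST(u expr) = { u }.
In rest ::= params q: add FIRST(q) = { q }.
In term ::= params factor f: add FIRST(factor f) = { f, q }.
In factor ::= expr q params rest: add FIRST(rest) = { f, q }.
In expr ::= expr params u: add FIRST(u) = { u }.
Union: FOLLOW(params) = { #, f, q, u }.

{ #, f, q, u }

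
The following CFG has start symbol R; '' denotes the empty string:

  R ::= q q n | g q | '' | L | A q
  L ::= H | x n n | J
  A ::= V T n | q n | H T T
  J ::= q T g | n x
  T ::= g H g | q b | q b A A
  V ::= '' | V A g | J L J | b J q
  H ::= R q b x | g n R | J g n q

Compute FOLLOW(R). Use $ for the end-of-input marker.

{ $, g, n, q }

R is the start symbol, so $ ∈ FOLLOW(R).
In H ::= R q b x: add FIRST(q b x) = { q }.
In H ::= g n R: R is at the end, add FOLLOW(H) = { $, g, n, q }.
Union: FOLLOW(R) = { $, g, n, q }.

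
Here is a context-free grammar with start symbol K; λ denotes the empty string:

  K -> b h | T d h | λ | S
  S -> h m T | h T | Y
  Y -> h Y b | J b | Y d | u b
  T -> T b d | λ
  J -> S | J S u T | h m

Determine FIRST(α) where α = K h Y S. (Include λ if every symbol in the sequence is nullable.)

Add FIRST(K)\{λ} = { b, d, h, u }; K is nullable, continue.
h is a terminal; add {h} and stop.

{ b, d, h, u }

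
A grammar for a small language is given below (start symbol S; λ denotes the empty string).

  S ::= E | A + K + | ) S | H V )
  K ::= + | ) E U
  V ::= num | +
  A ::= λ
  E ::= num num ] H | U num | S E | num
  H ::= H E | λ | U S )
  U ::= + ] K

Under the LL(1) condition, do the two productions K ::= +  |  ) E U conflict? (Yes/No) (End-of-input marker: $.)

No

FIRST(+) = { + } and FIRST() E U) = { ) }.
The FIRST sets are disjoint and neither alternative is nullable — no conflict.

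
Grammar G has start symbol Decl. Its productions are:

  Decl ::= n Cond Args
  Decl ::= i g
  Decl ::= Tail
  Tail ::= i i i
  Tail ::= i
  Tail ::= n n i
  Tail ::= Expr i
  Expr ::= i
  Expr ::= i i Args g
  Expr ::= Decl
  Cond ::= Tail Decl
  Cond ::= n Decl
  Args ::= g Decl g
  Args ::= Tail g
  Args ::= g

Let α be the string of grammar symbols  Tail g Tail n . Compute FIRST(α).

Add FIRST(Tail) = { i, n }; Tail is not nullable, stop.

{ i, n }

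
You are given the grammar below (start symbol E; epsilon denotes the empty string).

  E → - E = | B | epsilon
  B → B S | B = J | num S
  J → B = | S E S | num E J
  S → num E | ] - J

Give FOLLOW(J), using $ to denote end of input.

In B → B = J: J is at the end, add FOLLOW(B) = { $, -, =, ], num }.
In J → num E J: J is at the end, add FOLLOW(J) = { $, -, =, ], num }.
In S → ] - J: J is at the end, add FOLLOW(S) = { $, -, =, ], num }.
Union: FOLLOW(J) = { $, -, =, ], num }.

{ $, -, =, ], num }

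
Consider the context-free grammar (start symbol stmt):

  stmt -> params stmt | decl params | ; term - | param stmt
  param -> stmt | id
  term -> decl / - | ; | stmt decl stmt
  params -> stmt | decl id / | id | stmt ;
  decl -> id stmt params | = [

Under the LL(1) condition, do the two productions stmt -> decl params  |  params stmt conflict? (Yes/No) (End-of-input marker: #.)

FIRST(decl params) = { =, id } and FIRST(params stmt) = { ;, =, id }.
Both contain =, so the two alternatives are not disjoint — LL(1) conflict.

Yes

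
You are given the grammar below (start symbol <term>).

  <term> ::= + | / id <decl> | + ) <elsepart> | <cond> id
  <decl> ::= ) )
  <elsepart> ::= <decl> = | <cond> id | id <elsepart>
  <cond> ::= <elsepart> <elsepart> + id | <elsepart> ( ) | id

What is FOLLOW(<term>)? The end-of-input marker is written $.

<term> is the start symbol, so $ ∈ FOLLOW(<term>).
Union: FOLLOW(<term>) = { $ }.

{ $ }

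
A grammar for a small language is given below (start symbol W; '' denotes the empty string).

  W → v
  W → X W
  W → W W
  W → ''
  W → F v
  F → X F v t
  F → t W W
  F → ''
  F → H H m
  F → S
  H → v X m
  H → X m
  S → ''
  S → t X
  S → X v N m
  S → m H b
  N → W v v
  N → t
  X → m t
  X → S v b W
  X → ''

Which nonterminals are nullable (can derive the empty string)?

{ F, S, W, X }

Directly nullable (have an ''-production): W, F, S, X.
No other nonterminal has a production whose RHS symbols are all nullable.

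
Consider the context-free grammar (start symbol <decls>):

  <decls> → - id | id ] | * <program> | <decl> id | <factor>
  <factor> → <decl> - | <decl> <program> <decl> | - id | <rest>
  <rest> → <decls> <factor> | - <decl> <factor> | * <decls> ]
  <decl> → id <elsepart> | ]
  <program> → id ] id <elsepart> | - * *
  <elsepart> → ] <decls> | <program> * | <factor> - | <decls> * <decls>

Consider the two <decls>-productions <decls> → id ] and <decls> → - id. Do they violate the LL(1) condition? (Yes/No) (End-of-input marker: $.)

FIRST(id ]) = { id } and FIRST(- id) = { - }.
The FIRST sets are disjoint and neither alternative is nullable — no conflict.

No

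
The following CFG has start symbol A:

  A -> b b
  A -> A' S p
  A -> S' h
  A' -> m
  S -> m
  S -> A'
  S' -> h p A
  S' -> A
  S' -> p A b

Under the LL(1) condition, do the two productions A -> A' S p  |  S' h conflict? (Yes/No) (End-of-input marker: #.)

Yes

FIRST(A' S p) = { m } and FIRST(S' h) = { b, h, m, p }.
Both contain m, so the two alternatives are not disjoint — LL(1) conflict.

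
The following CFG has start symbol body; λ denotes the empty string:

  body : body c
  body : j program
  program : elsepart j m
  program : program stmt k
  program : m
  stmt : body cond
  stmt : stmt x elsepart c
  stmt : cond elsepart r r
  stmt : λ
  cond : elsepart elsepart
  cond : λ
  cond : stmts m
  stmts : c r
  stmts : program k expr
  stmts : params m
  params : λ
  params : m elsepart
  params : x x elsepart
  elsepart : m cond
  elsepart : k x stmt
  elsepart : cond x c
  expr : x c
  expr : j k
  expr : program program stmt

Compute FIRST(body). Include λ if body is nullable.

From body : body c: add FIRST(body) = { j }.
body : j program contributes {j}.
Union: FIRST(body) = { j }.

{ j }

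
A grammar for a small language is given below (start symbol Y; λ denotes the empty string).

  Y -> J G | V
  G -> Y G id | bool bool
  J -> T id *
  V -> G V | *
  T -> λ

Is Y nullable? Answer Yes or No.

No

Nullable nonterminals: T.
No production of Y has an RHS whose symbols are all nullable, so Y is not nullable.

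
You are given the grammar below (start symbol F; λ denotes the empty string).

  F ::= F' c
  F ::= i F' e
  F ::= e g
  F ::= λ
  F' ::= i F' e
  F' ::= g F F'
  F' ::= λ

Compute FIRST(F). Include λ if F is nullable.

From F ::= F' c: F' nullable, take FIRST(F') ∪ {c} = { c, g, i }.
F ::= i F' e contributes {i}.
F ::= e g contributes {e}.
F ::= λ contributes λ.
Union: FIRST(F) = { c, e, g, i, λ }.

{ c, e, g, i, λ }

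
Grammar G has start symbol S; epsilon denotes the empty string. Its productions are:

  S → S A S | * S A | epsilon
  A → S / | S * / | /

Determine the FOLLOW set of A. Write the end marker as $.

In S → S A S: add FIRST(S)\{epsilon} = { *, / }.
  Since S is nullable, also add FOLLOW(S) = { $, *, / }.
In S → * S A: A is at the end, add FOLLOW(S) = { $, *, / }.
Union: FOLLOW(A) = { $, *, / }.

{ $, *, / }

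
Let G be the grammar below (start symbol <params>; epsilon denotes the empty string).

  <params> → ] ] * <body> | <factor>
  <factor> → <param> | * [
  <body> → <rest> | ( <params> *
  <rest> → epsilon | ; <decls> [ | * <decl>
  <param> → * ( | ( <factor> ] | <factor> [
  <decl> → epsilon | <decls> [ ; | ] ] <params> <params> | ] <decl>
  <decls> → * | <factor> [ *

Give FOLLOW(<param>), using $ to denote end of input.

In <factor> → <param>: <param> is at the end, add FOLLOW(<factor>) = { $, (, *, [, ] }.
Union: FOLLOW(<param>) = { $, (, *, [, ] }.

{ $, (, *, [, ] }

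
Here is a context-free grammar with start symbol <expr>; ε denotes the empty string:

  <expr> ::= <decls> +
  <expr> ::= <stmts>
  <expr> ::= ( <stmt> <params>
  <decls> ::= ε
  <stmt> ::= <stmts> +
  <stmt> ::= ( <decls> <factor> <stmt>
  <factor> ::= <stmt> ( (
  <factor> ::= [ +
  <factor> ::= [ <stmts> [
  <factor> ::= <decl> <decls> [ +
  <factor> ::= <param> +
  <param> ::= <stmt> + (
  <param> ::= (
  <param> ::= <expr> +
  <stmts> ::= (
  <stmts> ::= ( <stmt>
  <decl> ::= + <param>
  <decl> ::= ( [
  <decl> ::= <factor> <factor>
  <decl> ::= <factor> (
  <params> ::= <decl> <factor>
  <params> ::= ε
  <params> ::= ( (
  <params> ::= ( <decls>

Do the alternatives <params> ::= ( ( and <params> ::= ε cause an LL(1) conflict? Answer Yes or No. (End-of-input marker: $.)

FIRST(( () = { ( } and FIRST(ε) = { ε }.
The second is nullable but FOLLOW(<params>) = { $, + } is disjoint from FIRST of the first.

No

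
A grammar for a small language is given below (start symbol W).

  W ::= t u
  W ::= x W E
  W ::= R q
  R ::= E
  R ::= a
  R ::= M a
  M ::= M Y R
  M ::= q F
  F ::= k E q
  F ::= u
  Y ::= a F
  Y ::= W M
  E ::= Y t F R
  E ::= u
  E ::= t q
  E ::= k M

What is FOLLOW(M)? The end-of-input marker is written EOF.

In R ::= M a: add FIRST(a) = { a }.
In M ::= M Y R: add FIRST(Y R) = { a, k, q, t, u, x }.
In Y ::= W M: M is at the end, add FOLLOW(Y) = { a, k, q, t, u, x }.
In E ::= k M: M is at the end, add FOLLOW(E) = { EOF, a, k, q, t, u, x }.
Union: FOLLOW(M) = { EOF, a, k, q, t, u, x }.

{ EOF, a, k, q, t, u, x }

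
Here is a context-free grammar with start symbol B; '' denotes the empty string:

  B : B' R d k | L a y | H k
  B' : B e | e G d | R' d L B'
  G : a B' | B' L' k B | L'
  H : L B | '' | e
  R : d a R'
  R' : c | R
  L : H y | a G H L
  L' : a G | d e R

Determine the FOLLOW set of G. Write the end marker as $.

In B' : e G d: add FIRST(d) = { d }.
In L : a G H L: add FIRST(H L) = { a, e, y }.
In L' : a G: G is at the end, add FOLLOW(L') = { a, d, e, k, y }.
Union: FOLLOW(G) = { a, d, e, k, y }.

{ a, d, e, k, y }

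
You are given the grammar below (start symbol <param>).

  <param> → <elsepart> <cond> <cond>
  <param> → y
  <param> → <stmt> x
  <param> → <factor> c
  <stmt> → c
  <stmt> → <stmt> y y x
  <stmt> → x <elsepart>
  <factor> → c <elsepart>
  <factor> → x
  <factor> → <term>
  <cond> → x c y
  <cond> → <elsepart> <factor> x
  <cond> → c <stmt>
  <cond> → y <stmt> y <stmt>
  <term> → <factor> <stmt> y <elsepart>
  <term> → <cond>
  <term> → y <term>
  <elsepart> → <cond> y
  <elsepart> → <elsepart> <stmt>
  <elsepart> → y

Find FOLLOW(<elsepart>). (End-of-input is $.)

{ $, c, x, y }

In <param> → <elsepart> <cond> <cond>: add FIRST(<cond> <cond>) = { c, x, y }.
In <stmt> → x <elsepart>: <elsepart> is at the end, add FOLLOW(<stmt>) = { $, c, x, y }.
In <factor> → c <elsepart>: <elsepart> is at the end, add FOLLOW(<factor>) = { c, x }.
In <cond> → <elsepart> <factor> x: add FIRST(<factor> x) = { c, x, y }.
In <term> → <factor> <stmt> y <elsepart>: <elsepart> is at the end, add FOLLOW(<term>) = { c, x }.
In <elsepart> → <elsepart> <stmt>: add FIRST(<stmt>) = { c, x }.
Union: FOLLOW(<elsepart>) = { $, c, x, y }.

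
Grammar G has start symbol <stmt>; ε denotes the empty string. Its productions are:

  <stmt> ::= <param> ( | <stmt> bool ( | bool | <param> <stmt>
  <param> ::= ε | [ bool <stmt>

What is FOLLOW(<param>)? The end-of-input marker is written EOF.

{ (, [, bool }

In <stmt> ::= <param> (: add FIRST(() = { ( }.
In <stmt> ::= <param> <stmt>: add FIRST(<stmt>) = { (, [, bool }.
Union: FOLLOW(<param>) = { (, [, bool }.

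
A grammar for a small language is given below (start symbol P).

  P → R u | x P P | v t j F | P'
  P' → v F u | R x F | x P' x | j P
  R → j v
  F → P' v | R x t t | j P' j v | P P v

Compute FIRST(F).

From F → P' v: add FIRST(P') = { j, v, x }.
From F → R x t t: add FIRST(R) = { j }.
F → j P' j v contributes {j}.
From F → P P v: add FIRST(P) = { j, v, x }.
Union: FIRST(F) = { j, v, x }.

{ j, v, x }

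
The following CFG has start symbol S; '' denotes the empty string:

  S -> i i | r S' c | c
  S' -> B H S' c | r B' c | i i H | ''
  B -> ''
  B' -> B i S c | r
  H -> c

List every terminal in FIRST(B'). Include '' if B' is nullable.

{ i, r }

From B' -> B i S c: B nullable, take FIRST(B) ∪ {i} = { i }.
B' -> r contributes {r}.
Union: FIRST(B') = { i, r }.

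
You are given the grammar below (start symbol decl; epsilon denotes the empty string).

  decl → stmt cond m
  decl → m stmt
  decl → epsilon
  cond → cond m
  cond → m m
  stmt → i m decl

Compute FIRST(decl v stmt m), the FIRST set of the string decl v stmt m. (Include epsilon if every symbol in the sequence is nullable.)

Add FIRST(decl)\{epsilon} = { i, m }; decl is nullable, continue.
v is a terminal; add {v} and stop.

{ i, m, v }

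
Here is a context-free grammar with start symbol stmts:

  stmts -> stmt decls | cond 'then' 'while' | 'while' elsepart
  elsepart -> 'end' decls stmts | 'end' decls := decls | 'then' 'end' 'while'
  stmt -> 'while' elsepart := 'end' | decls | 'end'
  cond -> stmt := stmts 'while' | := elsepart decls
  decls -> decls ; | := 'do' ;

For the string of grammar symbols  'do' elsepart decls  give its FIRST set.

'do' is a terminal; add {'do'} and stop.

{ 'do' }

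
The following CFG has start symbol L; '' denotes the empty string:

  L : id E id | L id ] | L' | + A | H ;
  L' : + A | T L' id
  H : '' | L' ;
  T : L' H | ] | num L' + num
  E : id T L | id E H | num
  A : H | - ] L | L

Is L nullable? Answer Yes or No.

No

Nullable nonterminals: A, H.
No production of L has an RHS whose symbols are all nullable, so L is not nullable.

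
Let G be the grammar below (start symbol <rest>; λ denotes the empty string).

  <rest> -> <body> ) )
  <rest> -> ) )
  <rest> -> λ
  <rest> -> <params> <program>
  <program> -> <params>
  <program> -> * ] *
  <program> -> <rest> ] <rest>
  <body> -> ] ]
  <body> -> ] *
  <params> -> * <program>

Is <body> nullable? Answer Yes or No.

Nullable nonterminals: <rest>.
No production of <body> has an RHS whose symbols are all nullable, so <body> is not nullable.

No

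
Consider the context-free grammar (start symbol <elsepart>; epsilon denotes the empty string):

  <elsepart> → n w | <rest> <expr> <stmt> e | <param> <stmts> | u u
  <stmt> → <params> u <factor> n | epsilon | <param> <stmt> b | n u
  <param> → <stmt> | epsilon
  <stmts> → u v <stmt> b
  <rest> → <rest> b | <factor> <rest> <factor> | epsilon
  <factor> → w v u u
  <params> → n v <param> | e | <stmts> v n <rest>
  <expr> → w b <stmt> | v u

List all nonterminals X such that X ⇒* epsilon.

{ <param>, <rest>, <stmt> }

Directly nullable (have an epsilon-production): <stmt>, <param>, <rest>.
No other nonterminal has a production whose RHS symbols are all nullable.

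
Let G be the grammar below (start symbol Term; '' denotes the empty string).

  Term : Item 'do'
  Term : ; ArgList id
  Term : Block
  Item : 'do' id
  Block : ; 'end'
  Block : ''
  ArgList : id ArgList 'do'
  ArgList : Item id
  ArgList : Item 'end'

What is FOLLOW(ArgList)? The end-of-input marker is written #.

{ 'do', id }

In Term : ; ArgList id: add FIRST(id) = { id }.
In ArgList : id ArgList 'do': add FIRST('do') = { 'do' }.
Union: FOLLOW(ArgList) = { 'do', id }.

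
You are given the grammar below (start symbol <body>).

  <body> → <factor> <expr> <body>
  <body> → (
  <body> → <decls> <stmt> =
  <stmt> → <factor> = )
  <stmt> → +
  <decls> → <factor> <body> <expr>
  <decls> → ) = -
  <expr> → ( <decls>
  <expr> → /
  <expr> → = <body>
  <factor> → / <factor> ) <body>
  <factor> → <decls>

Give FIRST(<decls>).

{ ), / }

From <decls> → <factor> <body> <expr>: add FIRST(<factor>) = { ), / }.
<decls> → ) = - contributes {)}.
Union: FIRST(<decls>) = { ), / }.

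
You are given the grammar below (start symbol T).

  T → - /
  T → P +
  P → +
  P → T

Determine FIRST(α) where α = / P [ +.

{ / }

/ is a terminal; add {/} and stop.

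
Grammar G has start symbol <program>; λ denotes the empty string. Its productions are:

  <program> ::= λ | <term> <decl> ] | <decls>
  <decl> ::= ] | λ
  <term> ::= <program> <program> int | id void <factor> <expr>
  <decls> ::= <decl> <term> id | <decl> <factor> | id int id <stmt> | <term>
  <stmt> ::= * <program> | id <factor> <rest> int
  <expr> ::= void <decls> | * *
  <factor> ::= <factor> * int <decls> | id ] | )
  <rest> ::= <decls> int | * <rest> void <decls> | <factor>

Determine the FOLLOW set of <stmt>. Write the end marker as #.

{ #, ), *, ], id, int, void }

In <decls> ::= id int id <stmt>: <stmt> is at the end, add FOLLOW(<decls>) = { #, ), *, ], id, int, void }.
Union: FOLLOW(<stmt>) = { #, ), *, ], id, int, void }.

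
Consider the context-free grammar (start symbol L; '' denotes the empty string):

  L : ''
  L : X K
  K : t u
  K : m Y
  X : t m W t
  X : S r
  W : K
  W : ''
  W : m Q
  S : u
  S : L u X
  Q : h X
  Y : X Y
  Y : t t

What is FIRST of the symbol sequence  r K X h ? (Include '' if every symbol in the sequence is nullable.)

{ r }

r is a terminal; add {r} and stop.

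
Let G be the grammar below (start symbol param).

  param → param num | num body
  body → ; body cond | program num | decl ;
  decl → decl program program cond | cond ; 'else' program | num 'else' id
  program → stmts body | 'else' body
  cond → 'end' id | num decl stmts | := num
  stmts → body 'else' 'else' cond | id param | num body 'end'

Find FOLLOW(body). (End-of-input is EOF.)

In param → num body: body is at the end, add FOLLOW(param) = { EOF, 'else', 'end', :=, ;, id, num }.
In body → ; body cond: add FIRST(cond) = { 'end', :=, num }.
In program → stmts body: body is at the end, add FOLLOW(program) = { 'else', 'end', :=, ;, id, num }.
In program → 'else' body: body is at the end, add FOLLOW(program) = { 'else', 'end', :=, ;, id, num }.
In stmts → body 'else' 'else' cond: add FIRST('else' 'else' cond) = { 'else' }.
In stmts → num body 'end': add FIRST('end') = { 'end' }.
Union: FOLLOW(body) = { EOF, 'else', 'end', :=, ;, id, num }.

{ EOF, 'else', 'end', :=, ;, id, num }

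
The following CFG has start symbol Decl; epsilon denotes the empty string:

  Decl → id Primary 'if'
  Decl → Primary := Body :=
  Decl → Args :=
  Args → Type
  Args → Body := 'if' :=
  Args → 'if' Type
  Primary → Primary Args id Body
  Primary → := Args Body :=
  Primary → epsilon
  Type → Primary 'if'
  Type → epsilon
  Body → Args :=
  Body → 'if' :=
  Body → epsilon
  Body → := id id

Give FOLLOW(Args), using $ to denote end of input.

In Decl → Args :=: add FIRST(:=) = { := }.
In Primary → Primary Args id Body: add FIRST(id Body) = { id }.
In Primary → := Args Body :=: add FIRST(Body :=) = { 'if', :=, id }.
In Body → Args :=: add FIRST(:=) = { := }.
Union: FOLLOW(Args) = { 'if', :=, id }.

{ 'if', :=, id }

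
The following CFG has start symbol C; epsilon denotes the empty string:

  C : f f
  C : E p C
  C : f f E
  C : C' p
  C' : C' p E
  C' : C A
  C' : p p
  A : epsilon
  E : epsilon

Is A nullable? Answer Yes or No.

A has an epsilon-production, so A ⇒ epsilon.

Yes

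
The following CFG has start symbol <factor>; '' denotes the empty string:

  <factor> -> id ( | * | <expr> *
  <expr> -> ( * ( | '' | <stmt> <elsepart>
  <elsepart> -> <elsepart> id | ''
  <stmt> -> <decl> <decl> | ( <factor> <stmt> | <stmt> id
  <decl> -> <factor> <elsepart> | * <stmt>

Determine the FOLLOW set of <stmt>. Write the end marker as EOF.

In <expr> -> <stmt> <elsepart>: add FIRST(<elsepart>)\{''} = { id }.
  Since <elsepart> is nullable, also add FOLLOW(<expr>) = { * }.
In <stmt> -> ( <factor> <stmt>: <stmt> is at the end, add FOLLOW(<stmt>) = { (, *, id }.
In <stmt> -> <stmt> id: add FIRST(id) = { id }.
In <decl> -> * <stmt>: <stmt> is at the end, add FOLLOW(<decl>) = { (, *, id }.
Union: FOLLOW(<stmt>) = { (, *, id }.

{ (, *, id }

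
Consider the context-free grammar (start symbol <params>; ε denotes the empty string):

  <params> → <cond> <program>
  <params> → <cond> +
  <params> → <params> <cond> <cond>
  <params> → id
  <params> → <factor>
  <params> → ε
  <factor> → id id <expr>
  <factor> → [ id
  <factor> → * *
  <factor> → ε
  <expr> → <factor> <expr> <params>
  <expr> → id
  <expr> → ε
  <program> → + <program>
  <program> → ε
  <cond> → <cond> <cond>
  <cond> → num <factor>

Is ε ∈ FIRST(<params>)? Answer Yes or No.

Yes

<params> has an ε-production, so <params> ⇒ ε.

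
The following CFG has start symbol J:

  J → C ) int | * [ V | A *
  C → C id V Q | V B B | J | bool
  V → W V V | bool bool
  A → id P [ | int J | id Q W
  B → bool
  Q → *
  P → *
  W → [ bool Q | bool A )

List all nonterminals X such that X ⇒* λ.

No nonterminal has an empty production or an RHS whose symbols are all nullable.

{ } (none)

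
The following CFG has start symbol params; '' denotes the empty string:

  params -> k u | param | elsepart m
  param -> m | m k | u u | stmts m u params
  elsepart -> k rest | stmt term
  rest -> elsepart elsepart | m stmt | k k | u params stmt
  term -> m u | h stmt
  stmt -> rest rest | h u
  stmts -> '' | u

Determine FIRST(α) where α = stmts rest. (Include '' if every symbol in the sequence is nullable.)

{ h, k, m, u }

Add FIRST(stmts)\{''} = { u }; stmts is nullable, continue.
Add FIRST(rest) = { h, k, m, u }; rest is not nullable, stop.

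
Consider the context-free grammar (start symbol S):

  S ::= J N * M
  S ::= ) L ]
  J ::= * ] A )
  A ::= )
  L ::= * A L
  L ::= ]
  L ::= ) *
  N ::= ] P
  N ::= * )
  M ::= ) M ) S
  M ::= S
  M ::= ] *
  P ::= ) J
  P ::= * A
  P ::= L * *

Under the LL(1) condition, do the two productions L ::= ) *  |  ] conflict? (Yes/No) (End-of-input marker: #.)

No

FIRST() *) = { ) } and FIRST(]) = { ] }.
The FIRST sets are disjoint and neither alternative is nullable — no conflict.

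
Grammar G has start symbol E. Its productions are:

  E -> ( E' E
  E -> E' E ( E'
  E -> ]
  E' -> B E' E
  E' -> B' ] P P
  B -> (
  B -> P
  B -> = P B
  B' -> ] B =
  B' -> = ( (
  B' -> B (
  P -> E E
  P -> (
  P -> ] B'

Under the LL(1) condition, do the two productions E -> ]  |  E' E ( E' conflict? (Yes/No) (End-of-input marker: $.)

Yes

FIRST(]) = { ] } and FIRST(E' E ( E') = { (, =, ] }.
Both contain ], so the two alternatives are not disjoint — LL(1) conflict.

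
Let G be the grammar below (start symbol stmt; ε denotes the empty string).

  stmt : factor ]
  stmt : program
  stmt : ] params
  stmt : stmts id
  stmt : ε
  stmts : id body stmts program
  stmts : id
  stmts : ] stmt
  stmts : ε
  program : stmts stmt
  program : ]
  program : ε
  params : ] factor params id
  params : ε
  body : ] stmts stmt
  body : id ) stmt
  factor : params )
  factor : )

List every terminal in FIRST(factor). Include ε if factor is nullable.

From factor : params ): params nullable, take FIRST(params) ∪ {)} = { ), ] }.
factor : ) contributes {)}.
Union: FIRST(factor) = { ), ] }.

{ ), ] }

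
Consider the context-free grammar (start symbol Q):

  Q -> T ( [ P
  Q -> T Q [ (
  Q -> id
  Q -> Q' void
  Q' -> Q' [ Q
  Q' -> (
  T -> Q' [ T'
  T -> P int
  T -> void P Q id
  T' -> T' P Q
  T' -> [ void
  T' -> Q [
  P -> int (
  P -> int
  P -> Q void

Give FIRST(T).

{ (, id, int, void }

From T -> Q' [ T': add FIRST(Q') = { ( }.
From T -> P int: add FIRST(P) = { (, id, int, void }.
T -> void P Q id contributes {void}.
Union: FIRST(T) = { (, id, int, void }.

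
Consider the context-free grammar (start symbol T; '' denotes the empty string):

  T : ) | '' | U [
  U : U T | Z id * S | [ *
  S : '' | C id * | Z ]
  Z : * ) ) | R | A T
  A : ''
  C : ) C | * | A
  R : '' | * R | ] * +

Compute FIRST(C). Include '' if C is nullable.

{ ), *, '' }

C : ) C contributes {)}.
C : * contributes {*}.
From C : A: add FIRST(A) = { '' } (including '' since A is nullable).
Union: FIRST(C) = { ), *, '' }.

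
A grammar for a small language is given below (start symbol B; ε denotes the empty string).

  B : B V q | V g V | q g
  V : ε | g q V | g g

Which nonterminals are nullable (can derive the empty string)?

Directly nullable (have an ε-production): V.
No other nonterminal has a production whose RHS symbols are all nullable.

{ V }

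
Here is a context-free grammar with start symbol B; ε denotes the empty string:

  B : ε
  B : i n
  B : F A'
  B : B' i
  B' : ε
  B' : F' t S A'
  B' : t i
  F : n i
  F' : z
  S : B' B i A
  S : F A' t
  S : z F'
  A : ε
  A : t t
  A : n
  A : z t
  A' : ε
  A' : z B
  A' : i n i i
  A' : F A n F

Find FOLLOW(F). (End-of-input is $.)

In B : F A': add FIRST(A')\{ε} = { i, n, z }.
  Since A' is nullable, also add FOLLOW(B) = { $, i, n, t, z }.
In S : F A' t: add FIRST(A' t) = { i, n, t, z }.
In A' : F A n F: add FIRST(A n F) = { n, t, z }.
In A' : F A n F: F is at the end, add FOLLOW(A') = { $, i, n, t, z }.
Union: FOLLOW(F) = { $, i, n, t, z }.

{ $, i, n, t, z }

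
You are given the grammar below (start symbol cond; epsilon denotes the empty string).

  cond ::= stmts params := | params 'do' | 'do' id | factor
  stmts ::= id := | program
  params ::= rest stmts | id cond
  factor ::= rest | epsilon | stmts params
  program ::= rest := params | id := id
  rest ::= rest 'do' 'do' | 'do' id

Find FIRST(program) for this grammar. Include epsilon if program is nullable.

From program ::= rest := params: add FIRST(rest) = { 'do' }.
program ::= id := id contributes {id}.
Union: FIRST(program) = { 'do', id }.

{ 'do', id }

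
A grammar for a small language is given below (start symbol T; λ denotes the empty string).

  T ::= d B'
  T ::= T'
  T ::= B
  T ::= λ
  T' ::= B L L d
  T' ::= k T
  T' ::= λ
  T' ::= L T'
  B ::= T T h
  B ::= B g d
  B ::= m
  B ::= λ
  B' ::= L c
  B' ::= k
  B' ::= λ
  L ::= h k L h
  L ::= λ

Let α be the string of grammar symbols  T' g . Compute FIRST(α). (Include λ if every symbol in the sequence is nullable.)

Add FIRST(T')\{λ} = { d, g, h, k, m }; T' is nullable, continue.
g is a terminal; add {g} and stop.

{ d, g, h, k, m }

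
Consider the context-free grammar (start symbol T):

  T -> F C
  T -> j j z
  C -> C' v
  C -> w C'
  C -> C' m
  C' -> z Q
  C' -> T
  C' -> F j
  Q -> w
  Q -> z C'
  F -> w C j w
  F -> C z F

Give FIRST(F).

F -> w C j w contributes {w}.
From F -> C z F: add FIRST(C) = { j, w, z }.
Union: FIRST(F) = { j, w, z }.

{ j, w, z }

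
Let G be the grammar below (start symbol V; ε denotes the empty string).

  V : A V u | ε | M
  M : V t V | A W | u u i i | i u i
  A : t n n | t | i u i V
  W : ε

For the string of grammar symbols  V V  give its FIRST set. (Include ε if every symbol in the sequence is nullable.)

Add FIRST(V)\{ε} = { i, t, u }; V is nullable, continue.
Add FIRST(V)\{ε} = { i, t, u }; V is nullable, continue.
Every symbol is nullable, so include ε.

{ i, t, u, ε }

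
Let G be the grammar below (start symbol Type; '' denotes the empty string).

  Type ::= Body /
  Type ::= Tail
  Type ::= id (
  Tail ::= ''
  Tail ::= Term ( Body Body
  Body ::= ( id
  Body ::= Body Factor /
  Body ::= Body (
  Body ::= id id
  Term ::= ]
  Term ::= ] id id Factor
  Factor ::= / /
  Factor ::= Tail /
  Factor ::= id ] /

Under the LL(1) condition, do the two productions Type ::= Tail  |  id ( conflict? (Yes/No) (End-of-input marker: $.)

No

FIRST(Tail) = { ], '' } and FIRST(id () = { id }.
The first is nullable but FOLLOW(Type) = { $ } is disjoint from FIRST of the second.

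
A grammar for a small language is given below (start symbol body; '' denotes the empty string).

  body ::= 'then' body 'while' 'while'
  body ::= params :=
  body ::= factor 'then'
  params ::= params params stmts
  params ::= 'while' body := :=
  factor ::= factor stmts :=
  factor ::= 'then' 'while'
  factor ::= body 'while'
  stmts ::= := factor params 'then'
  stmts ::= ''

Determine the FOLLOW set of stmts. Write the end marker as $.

{ 'then', 'while', := }

In params ::= params params stmts: stmts is at the end, add FOLLOW(params) = { 'then', 'while', := }.
In factor ::= factor stmts :=: add FIRST(:=) = { := }.
Union: FOLLOW(stmts) = { 'then', 'while', := }.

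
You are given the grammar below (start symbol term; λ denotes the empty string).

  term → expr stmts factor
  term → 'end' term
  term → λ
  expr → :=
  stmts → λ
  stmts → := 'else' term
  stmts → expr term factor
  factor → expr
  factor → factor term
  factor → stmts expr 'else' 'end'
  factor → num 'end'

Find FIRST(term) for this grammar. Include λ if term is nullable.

{ 'end', :=, λ }

From term → expr stmts factor: add FIRST(expr) = { := }.
term → 'end' term contributes {'end'}.
term → λ contributes λ.
Union: FIRST(term) = { 'end', :=, λ }.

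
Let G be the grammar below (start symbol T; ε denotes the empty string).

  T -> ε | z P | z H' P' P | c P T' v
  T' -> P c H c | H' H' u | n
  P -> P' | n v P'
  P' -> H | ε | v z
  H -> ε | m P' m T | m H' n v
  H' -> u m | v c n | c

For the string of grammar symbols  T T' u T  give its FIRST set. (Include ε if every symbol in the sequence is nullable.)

Add FIRST(T)\{ε} = { c, z }; T is nullable, continue.
Add FIRST(T') = { c, m, n, u, v }; T' is not nullable, stop.

{ c, m, n, u, v, z }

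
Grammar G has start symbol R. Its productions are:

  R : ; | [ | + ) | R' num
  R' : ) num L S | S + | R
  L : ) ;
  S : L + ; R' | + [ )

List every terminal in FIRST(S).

{ ), + }

From S : L + ; R': add FIRST(L) = { ) }.
S : + [ ) contributes {+}.
Union: FIRST(S) = { ), + }.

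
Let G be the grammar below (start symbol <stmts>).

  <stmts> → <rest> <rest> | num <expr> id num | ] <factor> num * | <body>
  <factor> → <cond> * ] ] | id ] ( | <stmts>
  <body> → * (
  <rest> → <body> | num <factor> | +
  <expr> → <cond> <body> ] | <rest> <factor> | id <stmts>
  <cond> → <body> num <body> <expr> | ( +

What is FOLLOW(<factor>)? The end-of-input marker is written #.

In <stmts> → ] <factor> num *: add FIRST(num *) = { num }.
In <rest> → num <factor>: <factor> is at the end, add FOLLOW(<rest>) = { #, (, *, +, ], id, num }.
In <expr> → <rest> <factor>: <factor> is at the end, add FOLLOW(<expr>) = { *, id }.
Union: FOLLOW(<factor>) = { #, (, *, +, ], id, num }.

{ #, (, *, +, ], id, num }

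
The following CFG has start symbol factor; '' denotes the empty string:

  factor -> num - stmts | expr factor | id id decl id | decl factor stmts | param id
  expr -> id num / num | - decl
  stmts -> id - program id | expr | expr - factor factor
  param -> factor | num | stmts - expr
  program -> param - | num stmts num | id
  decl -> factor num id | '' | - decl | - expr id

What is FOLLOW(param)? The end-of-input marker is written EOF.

In factor -> param id: add FIRST(id) = { id }.
In program -> param -: add FIRST(-) = { - }.
Union: FOLLOW(param) = { -, id }.

{ -, id }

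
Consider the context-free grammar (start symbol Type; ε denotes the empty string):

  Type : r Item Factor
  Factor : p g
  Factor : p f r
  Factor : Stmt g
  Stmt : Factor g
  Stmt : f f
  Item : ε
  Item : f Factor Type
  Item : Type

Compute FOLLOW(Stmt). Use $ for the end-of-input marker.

In Factor : Stmt g: add FIRST(g) = { g }.
Union: FOLLOW(Stmt) = { g }.

{ g }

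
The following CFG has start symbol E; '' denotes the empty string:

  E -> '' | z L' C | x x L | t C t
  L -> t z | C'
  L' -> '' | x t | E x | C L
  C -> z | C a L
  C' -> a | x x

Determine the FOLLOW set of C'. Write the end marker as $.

{ $, a, t, x, z }

In L -> C': C' is at the end, add FOLLOW(L) = { $, a, t, x, z }.
Union: FOLLOW(C') = { $, a, t, x, z }.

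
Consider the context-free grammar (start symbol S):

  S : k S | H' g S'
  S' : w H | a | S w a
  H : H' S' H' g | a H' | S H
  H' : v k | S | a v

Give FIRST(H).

{ a, k, v }

From H : H' S' H' g: add FIRST(H') = { a, k, v }.
H : a H' contributes {a}.
From H : S H: add FIRST(S) = { a, k, v }.
Union: FIRST(H) = { a, k, v }.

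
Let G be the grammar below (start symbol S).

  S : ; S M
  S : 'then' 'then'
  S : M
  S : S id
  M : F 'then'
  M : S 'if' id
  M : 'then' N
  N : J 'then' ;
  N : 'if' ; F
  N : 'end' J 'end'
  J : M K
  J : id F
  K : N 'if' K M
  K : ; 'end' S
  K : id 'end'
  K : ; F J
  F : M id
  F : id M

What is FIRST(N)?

{ 'end', 'if', 'then', ;, id }

From N : J 'then' ;: add FIRST(J) = { 'then', ;, id }.
N : 'if' ; F contributes {'if'}.
N : 'end' J 'end' contributes {'end'}.
Union: FIRST(N) = { 'end', 'if', 'then', ;, id }.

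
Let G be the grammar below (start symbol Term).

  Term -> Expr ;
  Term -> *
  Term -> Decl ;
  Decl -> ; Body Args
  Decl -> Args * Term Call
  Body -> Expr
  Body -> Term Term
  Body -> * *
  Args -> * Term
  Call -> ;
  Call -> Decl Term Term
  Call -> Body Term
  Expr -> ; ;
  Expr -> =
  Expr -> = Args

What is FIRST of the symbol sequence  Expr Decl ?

Add FIRST(Expr) = { ;, = }; Expr is not nullable, stop.

{ ;, = }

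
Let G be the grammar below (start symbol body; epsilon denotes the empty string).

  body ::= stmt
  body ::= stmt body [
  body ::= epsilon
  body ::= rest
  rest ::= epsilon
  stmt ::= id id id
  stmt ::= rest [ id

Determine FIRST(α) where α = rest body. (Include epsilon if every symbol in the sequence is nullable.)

{ [, id, epsilon }

Add FIRST(rest)\{epsilon} = {  }; rest is nullable, continue.
Add FIRST(body)\{epsilon} = { [, id }; body is nullable, continue.
Every symbol is nullable, so include epsilon.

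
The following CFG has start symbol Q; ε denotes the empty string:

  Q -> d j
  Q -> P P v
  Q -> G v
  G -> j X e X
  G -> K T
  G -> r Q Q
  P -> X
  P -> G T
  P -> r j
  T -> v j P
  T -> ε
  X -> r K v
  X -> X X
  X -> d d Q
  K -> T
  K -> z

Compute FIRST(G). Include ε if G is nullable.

{ j, r, v, z, ε }

G -> j X e X contributes {j}.
From G -> K T: K, T nullable, take FIRST(K) ∪ FIRST(T) = { v, z }; also ε since the whole RHS is nullable.
G -> r Q Q contributes {r}.
Union: FIRST(G) = { j, r, v, z, ε }.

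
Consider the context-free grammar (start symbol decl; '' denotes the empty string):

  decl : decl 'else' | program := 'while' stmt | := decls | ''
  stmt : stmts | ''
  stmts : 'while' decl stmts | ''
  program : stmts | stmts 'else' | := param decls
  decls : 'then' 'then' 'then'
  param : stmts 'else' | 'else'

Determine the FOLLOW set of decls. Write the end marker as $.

{ $, 'else', 'while', := }

In decl : := decls: decls is at the end, add FOLLOW(decl) = { $, 'else', 'while', := }.
In program : := param decls: decls is at the end, add FOLLOW(program) = { := }.
Union: FOLLOW(decls) = { $, 'else', 'while', := }.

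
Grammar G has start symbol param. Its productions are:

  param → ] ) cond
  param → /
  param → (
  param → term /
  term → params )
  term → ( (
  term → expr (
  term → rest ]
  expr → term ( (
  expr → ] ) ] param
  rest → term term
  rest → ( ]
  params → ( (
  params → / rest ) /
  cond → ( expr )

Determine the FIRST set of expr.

From expr → term ( (: add FIRST(term) = { (, /, ] }.
expr → ] ) ] param contributes {]}.
Union: FIRST(expr) = { (, /, ] }.

{ (, /, ] }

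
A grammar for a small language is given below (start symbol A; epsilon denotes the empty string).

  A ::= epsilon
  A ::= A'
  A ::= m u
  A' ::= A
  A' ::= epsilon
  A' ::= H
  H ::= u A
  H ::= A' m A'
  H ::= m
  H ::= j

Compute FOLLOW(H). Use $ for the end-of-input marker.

{ $, m }

In A' ::= H: H is at the end, add FOLLOW(A') = { $, m }.
Union: FOLLOW(H) = { $, m }.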